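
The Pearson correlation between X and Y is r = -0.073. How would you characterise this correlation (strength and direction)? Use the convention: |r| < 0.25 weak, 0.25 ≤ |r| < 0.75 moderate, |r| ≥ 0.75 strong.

r = -0.073 < 0 so the relationship is negative.
|r| = 0.073, which falls in the weak range.

weak negative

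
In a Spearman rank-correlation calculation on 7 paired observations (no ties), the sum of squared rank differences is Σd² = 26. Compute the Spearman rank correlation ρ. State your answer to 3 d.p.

ρ = 1 − 6Σd² / [n(n²−1)] = 1 − 6×26 / (7×48)
  = 1 − 156/336 = 1 − 0.4643 ≈ 0.536

0.536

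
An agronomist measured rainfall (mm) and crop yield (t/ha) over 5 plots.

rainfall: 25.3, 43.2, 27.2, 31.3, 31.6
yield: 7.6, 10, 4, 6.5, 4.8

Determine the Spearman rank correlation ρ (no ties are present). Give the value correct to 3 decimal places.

0.300

Rank rainfall: 1, 5, 2, 3, 4
Rank yield: 4, 5, 1, 3, 2
d = rank(rainfall) − rank(yield): -3, 0, 1, 0, 2; Σd² = 14
ρ = 1 − 6Σd² / [n(n²−1)] = 1 − 6×14 / (5×24) = 1 − 84/120 ≈ 0.300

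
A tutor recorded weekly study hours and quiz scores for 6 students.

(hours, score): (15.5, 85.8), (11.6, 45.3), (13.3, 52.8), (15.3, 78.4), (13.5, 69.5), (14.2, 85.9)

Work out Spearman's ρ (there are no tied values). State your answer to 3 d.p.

Rank hours: 6, 1, 2, 5, 3, 4
Rank score: 5, 1, 2, 4, 3, 6
d = rank(hours) − rank(score): 1, 0, 0, 1, 0, -2; Σd² = 6
ρ = 1 − 6Σd² / [n(n²−1)] = 1 − 6×6 / (6×35) = 1 − 36/210 ≈ 0.829

0.829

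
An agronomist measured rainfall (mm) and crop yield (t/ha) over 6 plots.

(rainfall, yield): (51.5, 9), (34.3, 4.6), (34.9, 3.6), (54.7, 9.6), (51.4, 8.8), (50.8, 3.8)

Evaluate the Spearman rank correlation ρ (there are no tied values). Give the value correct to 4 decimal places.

0.8286

Rank rainfall: 5, 1, 2, 6, 4, 3
Rank yield: 5, 3, 1, 6, 4, 2
d = rank(rainfall) − rank(yield): 0, -2, 1, 0, 0, 1; Σd² = 6
ρ = 1 − 6Σd² / [n(n²−1)] = 1 − 6×6 / (6×35) = 1 − 36/210 ≈ 0.8286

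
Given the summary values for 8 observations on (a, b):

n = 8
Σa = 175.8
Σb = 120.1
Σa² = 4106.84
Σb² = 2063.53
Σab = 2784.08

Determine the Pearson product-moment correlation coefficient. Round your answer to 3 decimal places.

r = (nΣab − ΣaΣb) / √[(nΣa² − (Σa)²)(nΣb² − (Σb)²)]
Numerator: 8×2784.08 − 175.8×120.1 = 1159.06
Denominator: √[(32854.72 − 30905.64)(16508.24 − 14424.01)] = √[1949.08 × 2084.23] = 2015.5225
r = 1159.06 / 2015.5225 ≈ 0.575

0.575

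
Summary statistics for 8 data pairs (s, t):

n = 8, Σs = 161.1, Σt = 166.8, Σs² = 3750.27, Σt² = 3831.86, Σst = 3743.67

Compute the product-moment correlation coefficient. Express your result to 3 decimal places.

0.909

r = (nΣst − ΣsΣt) / √[(nΣs² − (Σs)²)(nΣt² − (Σt)²)]
Numerator: 8×3743.67 − 161.1×166.8 = 3077.88
Denominator: √[(30002.16 − 25953.21)(30654.88 − 27822.24)] = √[4048.95 × 2832.64] = 3386.6234
r = 3077.88 / 3386.6234 ≈ 0.909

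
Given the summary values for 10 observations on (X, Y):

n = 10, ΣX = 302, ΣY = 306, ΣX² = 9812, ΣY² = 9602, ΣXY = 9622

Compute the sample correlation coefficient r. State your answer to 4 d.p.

0.9378

r = (nΣXY − ΣXΣY) / √[(nΣX² − (ΣX)²)(nΣY² − (ΣY)²)]
Numerator: 10×9622 − 302×306 = 3808
Denominator: √[(98120 − 91204)(96020 − 93636)] = √[6916 × 2384] = 4060.5103
r = 3808 / 4060.5103 ≈ 0.9378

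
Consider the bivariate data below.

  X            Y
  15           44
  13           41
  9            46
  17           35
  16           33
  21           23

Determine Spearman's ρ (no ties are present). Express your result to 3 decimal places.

Rank X: 3, 2, 1, 5, 4, 6
Rank Y: 5, 4, 6, 3, 2, 1
d = rank(X) − rank(Y): -2, -2, -5, 2, 2, 5; Σd² = 66
ρ = 1 − 6Σd² / [n(n²−1)] = 1 − 6×66 / (6×35) = 1 − 396/210 ≈ -0.886

-0.886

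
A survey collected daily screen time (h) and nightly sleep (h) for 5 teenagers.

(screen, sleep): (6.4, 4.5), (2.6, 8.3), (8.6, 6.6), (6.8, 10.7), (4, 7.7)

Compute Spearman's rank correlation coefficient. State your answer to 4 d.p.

Rank screen: 3, 1, 5, 4, 2
Rank sleep: 1, 4, 2, 5, 3
d = rank(screen) − rank(sleep): 2, -3, 3, -1, -1; Σd² = 24
ρ = 1 − 6Σd² / [n(n²−1)] = 1 − 6×24 / (5×24) = 1 − 144/120 ≈ -0.2000

-0.2000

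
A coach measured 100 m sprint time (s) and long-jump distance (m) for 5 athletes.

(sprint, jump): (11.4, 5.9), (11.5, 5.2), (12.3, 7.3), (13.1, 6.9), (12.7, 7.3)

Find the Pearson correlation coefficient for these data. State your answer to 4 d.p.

0.8050

n = 5, Σx = 61, Σy = 32.6, Σx² = 746.4, Σy² = 216.04, Σxy = 399.95
nΣxy − ΣxΣy = 1999.75 − 1988.6 = 11.15
nΣx² − (Σx)² = 3732 − 3721 = 11; nΣy² − (Σy)² = 1080.2 − 1062.76 = 17.44
r = 11.15 / √(11 × 17.44) = 11.15 / 13.8506 ≈ 0.8050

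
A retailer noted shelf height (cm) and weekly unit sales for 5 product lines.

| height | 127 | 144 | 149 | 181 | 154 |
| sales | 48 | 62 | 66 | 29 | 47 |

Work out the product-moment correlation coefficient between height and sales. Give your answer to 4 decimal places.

n = 5, Σx = 755, Σy = 252, Σx² = 115543, Σy² = 13554, Σxy = 37345
nΣxy − ΣxΣy = 186725 − 190260 = -3535
nΣx² − (Σx)² = 577715 − 570025 = 7690; nΣy² − (Σy)² = 67770 − 63504 = 4266
r = -3535 / √(7690 × 4266) = -3535 / 5727.6121 ≈ -0.6172

-0.6172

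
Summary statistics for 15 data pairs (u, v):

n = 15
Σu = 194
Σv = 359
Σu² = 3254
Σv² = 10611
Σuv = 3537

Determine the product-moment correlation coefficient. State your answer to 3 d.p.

-0.902

r = (nΣuv − ΣuΣv) / √[(nΣu² − (Σu)²)(nΣv² − (Σv)²)]
Numerator: 15×3537 − 194×359 = -16591
Denominator: √[(48810 − 37636)(159165 − 128881)] = √[11174 × 30284] = 18395.4727
r = -16591 / 18395.4727 ≈ -0.902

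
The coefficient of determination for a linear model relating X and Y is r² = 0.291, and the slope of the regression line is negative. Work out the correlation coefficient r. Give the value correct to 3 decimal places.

|r| = √0.291 = 0.539
The association is negative, so r = −0.539.

-0.539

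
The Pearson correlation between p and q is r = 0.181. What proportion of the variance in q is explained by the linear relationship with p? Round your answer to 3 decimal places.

r² = (0.181)² = 0.033

0.033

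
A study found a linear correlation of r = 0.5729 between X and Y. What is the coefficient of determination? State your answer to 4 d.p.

0.3282

r² = (0.5729)² = 0.3282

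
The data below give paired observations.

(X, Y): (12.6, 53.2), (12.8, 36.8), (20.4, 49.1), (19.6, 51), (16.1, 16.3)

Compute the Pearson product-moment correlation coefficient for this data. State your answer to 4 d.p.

n = 5, ΣX = 81.5, ΣY = 206.4, ΣX² = 1382.13, ΣY² = 9461.98, ΣXY = 3405.03
nΣXY − ΣXΣY = 17025.15 − 16821.6 = 203.55
nΣX² − (ΣX)² = 6910.65 − 6642.25 = 268.4; nΣY² − (ΣY)² = 47309.9 − 42600.96 = 4708.94
r = 203.55 / √(268.4 × 4708.94) = 203.55 / 1124.2240 ≈ 0.1811

0.1811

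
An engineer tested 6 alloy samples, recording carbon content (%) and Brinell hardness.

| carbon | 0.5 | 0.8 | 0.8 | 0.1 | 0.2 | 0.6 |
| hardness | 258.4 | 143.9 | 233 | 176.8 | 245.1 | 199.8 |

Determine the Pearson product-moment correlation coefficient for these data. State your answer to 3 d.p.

n = 6, Σx = 3, Σy = 1257, Σx² = 1.94, Σy² = 273019.06, Σxy = 617.3
nΣxy − ΣxΣy = 3703.8 − 3771 = -67.2
nΣx² − (Σx)² = 11.64 − 9 = 2.64; nΣy² − (Σy)² = 1638114.36 − 1580049 = 58065.36
r = -67.2 / √(2.64 × 58065.36) = -67.2 / 391.5259 ≈ -0.172

-0.172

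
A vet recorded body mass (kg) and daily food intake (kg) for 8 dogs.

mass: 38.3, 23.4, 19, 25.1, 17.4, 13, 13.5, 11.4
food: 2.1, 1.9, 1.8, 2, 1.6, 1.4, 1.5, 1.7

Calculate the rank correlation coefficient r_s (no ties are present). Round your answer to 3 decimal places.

0.857

Rank mass: 8, 6, 5, 7, 4, 2, 3, 1
Rank food: 8, 6, 5, 7, 3, 1, 2, 4
d = rank(mass) − rank(food): 0, 0, 0, 0, 1, 1, 1, -3; Σd² = 12
ρ = 1 − 6Σd² / [n(n²−1)] = 1 − 6×12 / (8×63) = 1 − 72/504 ≈ 0.857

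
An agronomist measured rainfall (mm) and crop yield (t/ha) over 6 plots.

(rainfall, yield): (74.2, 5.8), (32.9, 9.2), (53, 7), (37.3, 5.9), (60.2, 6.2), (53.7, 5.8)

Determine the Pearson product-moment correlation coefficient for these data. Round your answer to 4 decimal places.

n = 6, Σx = 311.3, Σy = 39.9, Σx² = 17296.07, Σy² = 274.17, Σxy = 2008.81
nΣxy − ΣxΣy = 12052.86 − 12420.87 = -368.01
nΣx² − (Σx)² = 103776.42 − 96907.69 = 6868.73; nΣy² − (Σy)² = 1645.02 − 1592.01 = 53.01
r = -368.01 / √(6868.73 × 53.01) = -368.01 / 603.4164 ≈ -0.6099

-0.6099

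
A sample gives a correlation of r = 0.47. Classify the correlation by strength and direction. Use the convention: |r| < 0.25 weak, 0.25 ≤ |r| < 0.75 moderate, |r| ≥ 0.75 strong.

r = 0.47 > 0 so the relationship is positive.
|r| = 0.47, which falls in the moderate range.

moderate positive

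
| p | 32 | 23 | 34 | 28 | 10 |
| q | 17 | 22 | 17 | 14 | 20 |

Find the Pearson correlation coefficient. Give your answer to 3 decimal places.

-0.559

n = 5, Σp = 127, Σq = 90, Σp² = 3593, Σq² = 1658, Σpq = 2220
nΣpq − ΣpΣq = 11100 − 11430 = -330
nΣp² − (Σp)² = 17965 − 16129 = 1836; nΣq² − (Σq)² = 8290 − 8100 = 190
r = -330 / √(1836 × 190) = -330 / 590.6268 ≈ -0.559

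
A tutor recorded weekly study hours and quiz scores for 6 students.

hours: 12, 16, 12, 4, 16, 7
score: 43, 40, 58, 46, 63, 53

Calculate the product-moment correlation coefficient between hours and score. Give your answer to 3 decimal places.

n = 6, Σx = 67, Σy = 303, Σx² = 865, Σy² = 15707, Σxy = 3415
nΣxy − ΣxΣy = 20490 − 20301 = 189
nΣx² − (Σx)² = 5190 − 4489 = 701; nΣy² − (Σy)² = 94242 − 91809 = 2433
r = 189 / √(701 × 2433) = 189 / 1305.9606 ≈ 0.145

0.145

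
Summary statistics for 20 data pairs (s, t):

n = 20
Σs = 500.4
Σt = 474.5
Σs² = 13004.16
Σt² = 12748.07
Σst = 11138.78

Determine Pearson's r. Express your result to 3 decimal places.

-0.863

r = (nΣst − ΣsΣt) / √[(nΣs² − (Σs)²)(nΣt² − (Σt)²)]
Numerator: 20×11138.78 − 500.4×474.5 = -14664.2
Denominator: √[(260083.2 − 250400.16)(254961.4 − 225150.25)] = √[9683.04 × 29811.15] = 16990.0723
r = -14664.2 / 16990.0723 ≈ -0.863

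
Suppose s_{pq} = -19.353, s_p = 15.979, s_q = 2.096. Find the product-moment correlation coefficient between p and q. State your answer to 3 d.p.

r = Cov(p,q) / (s_p · s_q) = -19.353 / (15.979 × 2.096)
  = -19.353 / 33.4920 ≈ -0.578

-0.578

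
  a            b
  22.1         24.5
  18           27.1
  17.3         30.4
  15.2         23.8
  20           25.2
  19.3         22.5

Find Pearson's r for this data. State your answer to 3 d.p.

n = 6, Σa = 111.9, Σb = 153.5, Σa² = 2115.23, Σb² = 3966.55, Σab = 2855.18
nΣab − ΣaΣb = 17131.08 − 17176.65 = -45.57
nΣa² − (Σa)² = 12691.38 − 12521.61 = 169.77; nΣb² − (Σb)² = 23799.3 − 23562.25 = 237.05
r = -45.57 / √(169.77 × 237.05) = -45.57 / 200.6090 ≈ -0.227

-0.227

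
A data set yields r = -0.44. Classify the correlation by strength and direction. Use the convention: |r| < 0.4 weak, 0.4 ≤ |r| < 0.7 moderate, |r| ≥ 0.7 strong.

r = -0.44 < 0 so the relationship is negative.
|r| = 0.44, which falls in the moderate range.

moderate negative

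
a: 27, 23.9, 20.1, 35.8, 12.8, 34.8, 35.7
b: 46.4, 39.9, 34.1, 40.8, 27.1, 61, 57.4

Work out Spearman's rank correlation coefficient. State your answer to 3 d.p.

0.750

Rank a: 4, 3, 2, 7, 1, 5, 6
Rank b: 5, 3, 2, 4, 1, 7, 6
d = rank(a) − rank(b): -1, 0, 0, 3, 0, -2, 0; Σd² = 14
ρ = 1 − 6Σd² / [n(n²−1)] = 1 − 6×14 / (7×48) = 1 − 84/336 ≈ 0.750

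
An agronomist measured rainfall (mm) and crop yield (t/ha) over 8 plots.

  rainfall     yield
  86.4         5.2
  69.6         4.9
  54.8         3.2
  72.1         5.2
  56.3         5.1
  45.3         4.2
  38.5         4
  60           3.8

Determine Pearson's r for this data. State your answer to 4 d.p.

n = 8, Σx = 483, Σy = 35.6, Σx² = 30814.6, Σy² = 162.42, Σxy = 2199.99
nΣxy − ΣxΣy = 17599.92 − 17194.8 = 405.12
nΣx² − (Σx)² = 246516.8 − 233289 = 13227.8; nΣy² − (Σy)² = 1299.36 − 1267.36 = 32
r = 405.12 / √(13227.8 × 32) = 405.12 / 650.6071 ≈ 0.6227

0.6227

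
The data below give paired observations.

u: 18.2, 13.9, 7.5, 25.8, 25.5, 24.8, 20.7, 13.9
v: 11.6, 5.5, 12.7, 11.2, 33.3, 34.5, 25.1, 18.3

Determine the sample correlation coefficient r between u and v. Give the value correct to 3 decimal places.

n = 8, Σu = 150.3, Σv = 152.2, Σu² = 3133.33, Σv² = 3715.58, Σuv = 3150.47
nΣuv − ΣuΣv = 25203.76 − 22875.66 = 2328.1
nΣu² − (Σu)² = 25066.64 − 22590.09 = 2476.55; nΣv² − (Σv)² = 29724.64 − 23164.84 = 6559.8
r = 2328.1 / √(2476.55 × 6559.8) = 2328.1 / 4030.5921 ≈ 0.578

0.578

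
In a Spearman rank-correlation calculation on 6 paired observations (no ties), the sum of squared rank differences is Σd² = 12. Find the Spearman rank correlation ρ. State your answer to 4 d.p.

0.6571

ρ = 1 − 6Σd² / [n(n²−1)] = 1 − 6×12 / (6×35)
  = 1 − 72/210 = 1 − 0.34286 ≈ 0.6571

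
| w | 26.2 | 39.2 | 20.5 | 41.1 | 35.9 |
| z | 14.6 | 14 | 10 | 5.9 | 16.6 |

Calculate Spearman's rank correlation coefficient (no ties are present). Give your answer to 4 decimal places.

-0.3000

Rank w: 2, 4, 1, 5, 3
Rank z: 4, 3, 2, 1, 5
d = rank(w) − rank(z): -2, 1, -1, 4, -2; Σd² = 26
ρ = 1 − 6Σd² / [n(n²−1)] = 1 − 6×26 / (5×24) = 1 − 156/120 ≈ -0.3000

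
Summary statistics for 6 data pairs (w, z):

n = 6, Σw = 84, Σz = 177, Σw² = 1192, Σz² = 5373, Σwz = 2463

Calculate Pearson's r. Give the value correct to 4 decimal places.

r = (nΣwz − ΣwΣz) / √[(nΣw² − (Σw)²)(nΣz² − (Σz)²)]
Numerator: 6×2463 − 84×177 = -90
Denominator: √[(7152 − 7056)(32238 − 31329)] = √[96 × 909] = 295.4048
r = -90 / 295.4048 ≈ -0.3047

-0.3047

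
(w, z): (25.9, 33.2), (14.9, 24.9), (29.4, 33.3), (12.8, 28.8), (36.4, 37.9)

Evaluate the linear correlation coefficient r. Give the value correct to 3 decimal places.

0.929

n = 5, Σw = 119.4, Σz = 158.1, Σw² = 3245.98, Σz² = 5096.99, Σwz = 3958.11
nΣwz − ΣwΣz = 19790.55 − 18877.14 = 913.41
nΣw² − (Σw)² = 16229.9 − 14256.36 = 1973.54; nΣz² − (Σz)² = 25484.95 − 24995.61 = 489.34
r = 913.41 / √(1973.54 × 489.34) = 913.41 / 982.7167 ≈ 0.929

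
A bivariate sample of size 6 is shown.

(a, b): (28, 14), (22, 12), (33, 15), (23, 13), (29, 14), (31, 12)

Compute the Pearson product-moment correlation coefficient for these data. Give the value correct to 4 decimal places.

0.5547

n = 6, Σa = 166, Σb = 80, Σa² = 4688, Σb² = 1074, Σab = 2228
nΣab − ΣaΣb = 13368 − 13280 = 88
nΣa² − (Σa)² = 28128 − 27556 = 572; nΣb² − (Σb)² = 6444 − 6400 = 44
r = 88 / √(572 × 44) = 88 / 158.6443 ≈ 0.5547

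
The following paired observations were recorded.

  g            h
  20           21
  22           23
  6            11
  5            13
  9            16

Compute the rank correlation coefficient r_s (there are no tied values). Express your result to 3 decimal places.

0.900

Rank g: 4, 5, 2, 1, 3
Rank h: 4, 5, 1, 2, 3
d = rank(g) − rank(h): 0, 0, 1, -1, 0; Σd² = 2
ρ = 1 − 6Σd² / [n(n²−1)] = 1 − 6×2 / (5×24) = 1 − 12/120 ≈ 0.900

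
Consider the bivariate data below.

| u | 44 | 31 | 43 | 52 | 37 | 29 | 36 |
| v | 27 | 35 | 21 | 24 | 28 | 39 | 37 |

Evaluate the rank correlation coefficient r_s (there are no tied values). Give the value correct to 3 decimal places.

-0.857

Rank u: 6, 2, 5, 7, 4, 1, 3
Rank v: 3, 5, 1, 2, 4, 7, 6
d = rank(u) − rank(v): 3, -3, 4, 5, 0, -6, -3; Σd² = 104
ρ = 1 − 6Σd² / [n(n²−1)] = 1 − 6×104 / (7×48) = 1 − 624/336 ≈ -0.857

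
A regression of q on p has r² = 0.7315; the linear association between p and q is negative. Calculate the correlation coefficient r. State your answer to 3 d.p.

-0.855

|r| = √0.7315 = 0.855
The association is negative, so r = −0.855.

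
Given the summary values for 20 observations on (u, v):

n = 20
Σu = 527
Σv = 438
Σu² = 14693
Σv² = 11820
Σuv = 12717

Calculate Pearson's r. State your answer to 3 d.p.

0.877

r = (nΣuv − ΣuΣv) / √[(nΣu² − (Σu)²)(nΣv² − (Σv)²)]
Numerator: 20×12717 − 527×438 = 23514
Denominator: √[(293860 − 277729)(236400 − 191844)] = √[16131 × 44556] = 26809.1931
r = 23514 / 26809.1931 ≈ 0.877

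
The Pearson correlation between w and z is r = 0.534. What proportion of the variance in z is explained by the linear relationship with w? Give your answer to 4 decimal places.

r² = (0.534)² = 0.2852

0.2852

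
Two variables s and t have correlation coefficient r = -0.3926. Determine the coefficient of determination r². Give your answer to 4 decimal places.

0.1541

r² = (-0.3926)² = 0.1541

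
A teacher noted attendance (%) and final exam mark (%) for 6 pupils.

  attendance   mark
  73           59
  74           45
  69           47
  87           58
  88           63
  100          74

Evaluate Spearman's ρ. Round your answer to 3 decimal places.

0.714

Rank attendance: 2, 3, 1, 4, 5, 6
Rank mark: 4, 1, 2, 3, 5, 6
d = rank(attendance) − rank(mark): -2, 2, -1, 1, 0, 0; Σd² = 10
ρ = 1 − 6Σd² / [n(n²−1)] = 1 − 6×10 / (6×35) = 1 − 60/210 ≈ 0.714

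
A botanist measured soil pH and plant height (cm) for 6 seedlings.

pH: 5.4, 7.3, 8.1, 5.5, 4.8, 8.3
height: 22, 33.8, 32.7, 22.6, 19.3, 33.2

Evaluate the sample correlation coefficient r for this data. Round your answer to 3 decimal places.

n = 6, Σx = 39.4, Σy = 163.6, Σx² = 270.24, Σy² = 4681.22, Σxy = 1122.91
nΣxy − ΣxΣy = 6737.46 − 6445.84 = 291.62
nΣx² − (Σx)² = 1621.44 − 1552.36 = 69.08; nΣy² − (Σy)² = 28087.32 − 26764.96 = 1322.36
r = 291.62 / √(69.08 × 1322.36) = 291.62 / 302.2394 ≈ 0.965

0.965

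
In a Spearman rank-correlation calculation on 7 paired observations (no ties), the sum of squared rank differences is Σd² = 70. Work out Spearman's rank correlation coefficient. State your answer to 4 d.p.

-0.2500

ρ = 1 − 6Σd² / [n(n²−1)] = 1 − 6×70 / (7×48)
  = 1 − 420/336 = 1 − 1.25000 ≈ -0.2500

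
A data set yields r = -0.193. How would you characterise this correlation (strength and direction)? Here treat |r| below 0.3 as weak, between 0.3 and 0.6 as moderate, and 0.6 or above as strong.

r = -0.193 < 0 so the relationship is negative.
|r| = 0.193, which falls in the weak range.

weak negative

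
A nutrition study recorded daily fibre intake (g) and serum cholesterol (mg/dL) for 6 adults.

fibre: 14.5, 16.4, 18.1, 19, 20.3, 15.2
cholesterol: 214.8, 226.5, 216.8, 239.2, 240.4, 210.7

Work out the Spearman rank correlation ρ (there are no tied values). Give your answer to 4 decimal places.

Rank fibre: 1, 3, 4, 5, 6, 2
Rank cholesterol: 2, 4, 3, 5, 6, 1
d = rank(fibre) − rank(cholesterol): -1, -1, 1, 0, 0, 1; Σd² = 4
ρ = 1 − 6Σd² / [n(n²−1)] = 1 − 6×4 / (6×35) = 1 − 24/210 ≈ 0.8857

0.8857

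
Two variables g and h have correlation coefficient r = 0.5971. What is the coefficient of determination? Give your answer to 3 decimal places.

r² = (0.5971)² = 0.357

0.357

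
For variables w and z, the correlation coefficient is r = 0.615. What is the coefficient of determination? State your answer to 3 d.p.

0.378

r² = (0.615)² = 0.378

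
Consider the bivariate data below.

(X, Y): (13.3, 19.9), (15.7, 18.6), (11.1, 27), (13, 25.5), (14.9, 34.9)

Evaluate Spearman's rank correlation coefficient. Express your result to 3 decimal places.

-0.400

Rank X: 3, 5, 1, 2, 4
Rank Y: 2, 1, 4, 3, 5
d = rank(X) − rank(Y): 1, 4, -3, -1, -1; Σd² = 28
ρ = 1 − 6Σd² / [n(n²−1)] = 1 − 6×28 / (5×24) = 1 − 168/120 ≈ -0.400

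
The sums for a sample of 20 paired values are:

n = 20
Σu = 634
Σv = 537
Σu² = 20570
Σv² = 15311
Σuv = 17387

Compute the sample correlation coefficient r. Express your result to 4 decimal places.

r = (nΣuv − ΣuΣv) / √[(nΣu² − (Σu)²)(nΣv² − (Σv)²)]
Numerator: 20×17387 − 634×537 = 7282
Denominator: √[(411400 − 401956)(306220 − 288369)] = √[9444 × 17851] = 12984.0226
r = 7282 / 12984.0226 ≈ 0.5608

0.5608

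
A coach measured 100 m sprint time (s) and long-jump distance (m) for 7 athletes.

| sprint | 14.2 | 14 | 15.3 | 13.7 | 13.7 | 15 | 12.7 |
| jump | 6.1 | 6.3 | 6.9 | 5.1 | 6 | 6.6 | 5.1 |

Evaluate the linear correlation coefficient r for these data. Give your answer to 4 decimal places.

0.8887

n = 7, Σx = 98.6, Σy = 42.1, Σx² = 1393.4, Σy² = 256.09, Σxy = 596.23
nΣxy − ΣxΣy = 4173.61 − 4151.06 = 22.55
nΣx² − (Σx)² = 9753.8 − 9721.96 = 31.84; nΣy² − (Σy)² = 1792.63 − 1772.41 = 20.22
r = 22.55 / √(31.84 × 20.22) = 22.55 / 25.3733 ≈ 0.8887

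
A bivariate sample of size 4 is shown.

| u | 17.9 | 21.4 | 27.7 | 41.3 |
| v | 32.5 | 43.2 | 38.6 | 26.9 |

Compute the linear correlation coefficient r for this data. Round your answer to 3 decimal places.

-0.621

n = 4, Σu = 108.3, Σv = 141.2, Σu² = 3251.35, Σv² = 5136.06, Σuv = 3686.42
nΣuv − ΣuΣv = 14745.68 − 15291.96 = -546.28
nΣu² − (Σu)² = 13005.4 − 11728.89 = 1276.51; nΣv² − (Σv)² = 20544.24 − 19937.44 = 606.8
r = -546.28 / √(1276.51 × 606.8) = -546.28 / 880.1058 ≈ -0.621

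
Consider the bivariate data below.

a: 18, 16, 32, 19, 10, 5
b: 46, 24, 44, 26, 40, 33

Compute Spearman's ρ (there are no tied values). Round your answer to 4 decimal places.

Rank a: 4, 3, 6, 5, 2, 1
Rank b: 6, 1, 5, 2, 4, 3
d = rank(a) − rank(b): -2, 2, 1, 3, -2, -2; Σd² = 26
ρ = 1 − 6Σd² / [n(n²−1)] = 1 − 6×26 / (6×35) = 1 − 156/210 ≈ 0.2571

0.2571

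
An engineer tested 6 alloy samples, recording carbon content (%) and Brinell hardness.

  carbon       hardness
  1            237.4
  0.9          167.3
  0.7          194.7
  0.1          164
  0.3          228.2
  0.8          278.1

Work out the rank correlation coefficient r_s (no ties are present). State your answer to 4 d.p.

Rank carbon: 6, 5, 3, 1, 2, 4
Rank hardness: 5, 2, 3, 1, 4, 6
d = rank(carbon) − rank(hardness): 1, 3, 0, 0, -2, -2; Σd² = 18
ρ = 1 − 6Σd² / [n(n²−1)] = 1 − 6×18 / (6×35) = 1 − 108/210 ≈ 0.4857

0.4857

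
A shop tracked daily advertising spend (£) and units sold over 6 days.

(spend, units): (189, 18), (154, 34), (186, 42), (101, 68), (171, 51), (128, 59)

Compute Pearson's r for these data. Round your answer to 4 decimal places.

-0.8084

n = 6, Σx = 929, Σy = 272, Σx² = 149859, Σy² = 13950, Σxy = 39591
nΣxy − ΣxΣy = 237546 − 252688 = -15142
nΣx² − (Σx)² = 899154 − 863041 = 36113; nΣy² − (Σy)² = 83700 − 73984 = 9716
r = -15142 / √(36113 × 9716) = -15142 / 18731.6285 ≈ -0.8084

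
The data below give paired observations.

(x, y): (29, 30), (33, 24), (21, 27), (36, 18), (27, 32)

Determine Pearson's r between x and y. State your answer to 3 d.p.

n = 5, Σx = 146, Σy = 131, Σx² = 4396, Σy² = 3553, Σxy = 3741
nΣxy − ΣxΣy = 18705 − 19126 = -421
nΣx² − (Σx)² = 21980 − 21316 = 664; nΣy² − (Σy)² = 17765 − 17161 = 604
r = -421 / √(664 × 604) = -421 / 633.2898 ≈ -0.665

-0.665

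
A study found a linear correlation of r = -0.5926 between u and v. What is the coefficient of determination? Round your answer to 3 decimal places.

r² = (-0.5926)² = 0.351

0.351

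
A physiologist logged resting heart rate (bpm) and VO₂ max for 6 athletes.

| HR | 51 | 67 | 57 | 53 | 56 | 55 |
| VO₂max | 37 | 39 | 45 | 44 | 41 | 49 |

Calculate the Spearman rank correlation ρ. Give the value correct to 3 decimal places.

Rank HR: 1, 6, 5, 2, 4, 3
Rank VO₂max: 1, 2, 5, 4, 3, 6
d = rank(HR) − rank(VO₂max): 0, 4, 0, -2, 1, -3; Σd² = 30
ρ = 1 − 6Σd² / [n(n²−1)] = 1 − 6×30 / (6×35) = 1 − 180/210 ≈ 0.143

0.143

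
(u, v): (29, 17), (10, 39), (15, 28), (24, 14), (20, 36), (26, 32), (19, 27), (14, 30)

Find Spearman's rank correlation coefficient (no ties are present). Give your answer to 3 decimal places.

Rank u: 8, 1, 3, 6, 5, 7, 4, 2
Rank v: 2, 8, 4, 1, 7, 6, 3, 5
d = rank(u) − rank(v): 6, -7, -1, 5, -2, 1, 1, -3; Σd² = 126
ρ = 1 − 6Σd² / [n(n²−1)] = 1 − 6×126 / (8×63) = 1 − 756/504 ≈ -0.500

-0.500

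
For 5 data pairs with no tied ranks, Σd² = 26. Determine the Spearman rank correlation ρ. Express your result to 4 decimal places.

-0.3000

ρ = 1 − 6Σd² / [n(n²−1)] = 1 − 6×26 / (5×24)
  = 1 − 156/120 = 1 − 1.30000 ≈ -0.3000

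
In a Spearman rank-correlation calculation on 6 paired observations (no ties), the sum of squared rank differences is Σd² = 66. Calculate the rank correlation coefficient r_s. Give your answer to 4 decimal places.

-0.8857

ρ = 1 − 6Σd² / [n(n²−1)] = 1 − 6×66 / (6×35)
  = 1 − 396/210 = 1 − 1.88571 ≈ -0.8857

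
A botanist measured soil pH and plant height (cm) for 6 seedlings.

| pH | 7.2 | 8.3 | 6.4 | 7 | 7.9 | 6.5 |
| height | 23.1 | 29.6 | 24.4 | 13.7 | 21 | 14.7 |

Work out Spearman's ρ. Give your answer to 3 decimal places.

0.314

Rank pH: 4, 6, 1, 3, 5, 2
Rank height: 4, 6, 5, 1, 3, 2
d = rank(pH) − rank(height): 0, 0, -4, 2, 2, 0; Σd² = 24
ρ = 1 − 6Σd² / [n(n²−1)] = 1 − 6×24 / (6×35) = 1 − 144/210 ≈ 0.314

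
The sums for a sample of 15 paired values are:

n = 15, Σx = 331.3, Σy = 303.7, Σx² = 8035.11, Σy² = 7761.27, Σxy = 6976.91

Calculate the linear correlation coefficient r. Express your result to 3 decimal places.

r = (nΣxy − ΣxΣy) / √[(nΣx² − (Σx)²)(nΣy² − (Σy)²)]
Numerator: 15×6976.91 − 331.3×303.7 = 4037.84
Denominator: √[(120526.65 − 109759.69)(116419.05 − 92233.69)] = √[10766.96 × 24185.36] = 16137.0011
r = 4037.84 / 16137.0011 ≈ 0.250

0.250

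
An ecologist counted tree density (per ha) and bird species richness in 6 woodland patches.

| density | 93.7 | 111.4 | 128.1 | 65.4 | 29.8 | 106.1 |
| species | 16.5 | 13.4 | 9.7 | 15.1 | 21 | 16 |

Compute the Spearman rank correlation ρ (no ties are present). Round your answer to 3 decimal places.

Rank density: 3, 5, 6, 2, 1, 4
Rank species: 5, 2, 1, 3, 6, 4
d = rank(density) − rank(species): -2, 3, 5, -1, -5, 0; Σd² = 64
ρ = 1 − 6Σd² / [n(n²−1)] = 1 − 6×64 / (6×35) = 1 − 384/210 ≈ -0.829

-0.829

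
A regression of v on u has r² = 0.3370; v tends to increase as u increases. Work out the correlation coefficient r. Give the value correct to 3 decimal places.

0.581

|r| = √0.3370 = 0.581
The association is positive, so r = 0.581.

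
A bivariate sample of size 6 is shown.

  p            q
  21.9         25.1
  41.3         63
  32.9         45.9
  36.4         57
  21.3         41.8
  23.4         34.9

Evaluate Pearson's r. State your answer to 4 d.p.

0.9058

n = 6, Σp = 177.2, Σq = 267.7, Σp² = 5593.92, Σq² = 12920.07, Σpq = 8443.5
nΣpq − ΣpΣq = 50661 − 47436.44 = 3224.56
nΣp² − (Σp)² = 33563.52 − 31399.84 = 2163.68; nΣq² − (Σq)² = 77520.42 − 71663.29 = 5857.13
r = 3224.56 / √(2163.68 × 5857.13) = 3224.56 / 3559.9094 ≈ 0.9058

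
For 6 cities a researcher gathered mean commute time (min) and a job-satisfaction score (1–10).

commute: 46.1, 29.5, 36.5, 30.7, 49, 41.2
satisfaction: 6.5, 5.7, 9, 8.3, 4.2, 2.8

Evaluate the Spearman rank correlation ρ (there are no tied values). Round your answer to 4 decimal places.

Rank commute: 5, 1, 3, 2, 6, 4
Rank satisfaction: 4, 3, 6, 5, 2, 1
d = rank(commute) − rank(satisfaction): 1, -2, -3, -3, 4, 3; Σd² = 48
ρ = 1 − 6Σd² / [n(n²−1)] = 1 − 6×48 / (6×35) = 1 − 288/210 ≈ -0.3714

-0.3714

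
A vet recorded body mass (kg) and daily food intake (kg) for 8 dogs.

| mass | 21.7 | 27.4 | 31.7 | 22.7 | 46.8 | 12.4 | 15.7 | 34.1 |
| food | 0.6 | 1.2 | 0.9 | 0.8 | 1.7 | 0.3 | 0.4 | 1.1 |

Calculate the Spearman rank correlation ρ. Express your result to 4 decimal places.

0.9286

Rank mass: 3, 5, 6, 4, 8, 1, 2, 7
Rank food: 3, 7, 5, 4, 8, 1, 2, 6
d = rank(mass) − rank(food): 0, -2, 1, 0, 0, 0, 0, 1; Σd² = 6
ρ = 1 − 6Σd² / [n(n²−1)] = 1 − 6×6 / (8×63) = 1 − 36/504 ≈ 0.9286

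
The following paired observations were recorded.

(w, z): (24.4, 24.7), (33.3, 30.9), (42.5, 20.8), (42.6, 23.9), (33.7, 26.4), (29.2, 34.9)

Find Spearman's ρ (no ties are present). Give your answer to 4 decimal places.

-0.6000

Rank w: 1, 3, 5, 6, 4, 2
Rank z: 3, 5, 1, 2, 4, 6
d = rank(w) − rank(z): -2, -2, 4, 4, 0, -4; Σd² = 56
ρ = 1 − 6Σd² / [n(n²−1)] = 1 − 6×56 / (6×35) = 1 − 336/210 ≈ -0.6000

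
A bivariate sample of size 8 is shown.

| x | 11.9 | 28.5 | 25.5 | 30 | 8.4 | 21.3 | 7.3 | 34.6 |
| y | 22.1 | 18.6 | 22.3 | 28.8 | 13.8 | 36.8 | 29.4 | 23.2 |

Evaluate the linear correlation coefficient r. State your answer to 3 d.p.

0.115

n = 8, Σx = 167.5, Σy = 195, Σx² = 4278.81, Σy² = 5108.38, Σxy = 4142.84
nΣxy − ΣxΣy = 33142.72 − 32662.5 = 480.22
nΣx² − (Σx)² = 34230.48 − 28056.25 = 6174.23; nΣy² − (Σy)² = 40867.04 − 38025 = 2842.04
r = 480.22 / √(6174.23 × 2842.04) = 480.22 / 4188.9627 ≈ 0.115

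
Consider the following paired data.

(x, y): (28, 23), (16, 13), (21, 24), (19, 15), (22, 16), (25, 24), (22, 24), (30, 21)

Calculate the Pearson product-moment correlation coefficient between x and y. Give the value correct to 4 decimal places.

n = 8, Σx = 183, Σy = 160, Σx² = 4335, Σy² = 3348, Σxy = 3751
nΣxy − ΣxΣy = 30008 − 29280 = 728
nΣx² − (Σx)² = 34680 − 33489 = 1191; nΣy² − (Σy)² = 26784 − 25600 = 1184
r = 728 / √(1191 × 1184) = 728 / 1187.4948 ≈ 0.6131

0.6131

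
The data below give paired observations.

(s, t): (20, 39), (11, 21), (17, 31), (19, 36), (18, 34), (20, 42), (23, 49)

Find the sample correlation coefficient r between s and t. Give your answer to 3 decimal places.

n = 7, Σs = 128, Σt = 252, Σs² = 2424, Σt² = 9540, Σst = 4801
nΣst − ΣsΣt = 33607 − 32256 = 1351
nΣs² − (Σs)² = 16968 − 16384 = 584; nΣt² − (Σt)² = 66780 − 63504 = 3276
r = 1351 / √(584 × 3276) = 1351 / 1383.1789 ≈ 0.977

0.977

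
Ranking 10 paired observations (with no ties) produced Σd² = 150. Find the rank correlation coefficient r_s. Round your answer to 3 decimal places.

0.091

ρ = 1 − 6Σd² / [n(n²−1)] = 1 − 6×150 / (10×99)
  = 1 − 900/990 = 1 − 0.9091 ≈ 0.091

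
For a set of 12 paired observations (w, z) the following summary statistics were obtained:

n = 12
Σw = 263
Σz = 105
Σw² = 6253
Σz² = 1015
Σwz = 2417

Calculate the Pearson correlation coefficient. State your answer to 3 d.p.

0.534

r = (nΣwz − ΣwΣz) / √[(nΣw² − (Σw)²)(nΣz² − (Σz)²)]
Numerator: 12×2417 − 263×105 = 1389
Denominator: √[(75036 − 69169)(12180 − 11025)] = √[5867 × 1155] = 2603.1491
r = 1389 / 2603.1491 ≈ 0.534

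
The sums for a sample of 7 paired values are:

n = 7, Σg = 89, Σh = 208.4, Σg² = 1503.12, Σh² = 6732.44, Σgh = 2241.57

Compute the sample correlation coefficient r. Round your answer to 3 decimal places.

-0.921

r = (nΣgh − ΣgΣh) / √[(nΣg² − (Σg)²)(nΣh² − (Σh)²)]
Numerator: 7×2241.57 − 89×208.4 = -2856.61
Denominator: √[(10521.84 − 7921)(47127.08 − 43430.56)] = √[2600.84 × 3696.52] = 3100.6543
r = -2856.61 / 3100.6543 ≈ -0.921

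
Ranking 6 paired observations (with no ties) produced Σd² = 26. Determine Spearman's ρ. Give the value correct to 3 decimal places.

ρ = 1 − 6Σd² / [n(n²−1)] = 1 − 6×26 / (6×35)
  = 1 − 156/210 = 1 − 0.7429 ≈ 0.257

0.257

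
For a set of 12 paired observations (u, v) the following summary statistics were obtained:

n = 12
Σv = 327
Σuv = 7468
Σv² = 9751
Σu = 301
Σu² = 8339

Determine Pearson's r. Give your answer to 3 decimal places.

r = (nΣuv − ΣuΣv) / √[(nΣu² − (Σu)²)(nΣv² − (Σv)²)]
Numerator: 12×7468 − 301×327 = -8811
Denominator: √[(100068 − 90601)(117012 − 106929)] = √[9467 × 10083] = 9770.1464
r = -8811 / 9770.1464 ≈ -0.902

-0.902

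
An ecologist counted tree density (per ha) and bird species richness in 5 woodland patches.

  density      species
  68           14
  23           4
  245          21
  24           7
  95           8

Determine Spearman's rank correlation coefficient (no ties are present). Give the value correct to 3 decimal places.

0.900

Rank density: 3, 1, 5, 2, 4
Rank species: 4, 1, 5, 2, 3
d = rank(density) − rank(species): -1, 0, 0, 0, 1; Σd² = 2
ρ = 1 − 6Σd² / [n(n²−1)] = 1 − 6×2 / (5×24) = 1 − 12/120 ≈ 0.900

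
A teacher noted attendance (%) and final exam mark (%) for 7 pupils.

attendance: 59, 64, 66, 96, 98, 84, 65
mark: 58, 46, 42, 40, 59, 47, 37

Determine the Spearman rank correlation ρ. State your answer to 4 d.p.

0.1071

Rank attendance: 1, 2, 4, 6, 7, 5, 3
Rank mark: 6, 4, 3, 2, 7, 5, 1
d = rank(attendance) − rank(mark): -5, -2, 1, 4, 0, 0, 2; Σd² = 50
ρ = 1 − 6Σd² / [n(n²−1)] = 1 − 6×50 / (7×48) = 1 − 300/336 ≈ 0.1071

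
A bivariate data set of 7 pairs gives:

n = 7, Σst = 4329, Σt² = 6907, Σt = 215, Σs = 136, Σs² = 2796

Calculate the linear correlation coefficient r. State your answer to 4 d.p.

0.7032

r = (nΣst − ΣsΣt) / √[(nΣs² − (Σs)²)(nΣt² − (Σt)²)]
Numerator: 7×4329 − 136×215 = 1063
Denominator: √[(19572 − 18496)(48349 − 46225)] = √[1076 × 2124] = 1511.7619
r = 1063 / 1511.7619 ≈ 0.7032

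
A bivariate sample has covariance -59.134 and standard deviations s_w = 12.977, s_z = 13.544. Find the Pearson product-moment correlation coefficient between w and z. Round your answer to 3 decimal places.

r = Cov(w,z) / (s_w · s_z) = -59.134 / (12.977 × 13.544)
  = -59.134 / 175.7605 ≈ -0.336

-0.336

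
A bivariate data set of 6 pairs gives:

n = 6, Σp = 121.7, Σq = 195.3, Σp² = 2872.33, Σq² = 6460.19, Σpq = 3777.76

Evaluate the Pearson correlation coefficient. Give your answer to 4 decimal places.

r = (nΣpq − ΣpΣq) / √[(nΣp² − (Σp)²)(nΣq² − (Σq)²)]
Numerator: 6×3777.76 − 121.7×195.3 = -1101.45
Denominator: √[(17233.98 − 14810.89)(38761.14 − 38142.09)] = √[2423.09 × 619.05] = 1224.7505
r = -1101.45 / 1224.7505 ≈ -0.8993

-0.8993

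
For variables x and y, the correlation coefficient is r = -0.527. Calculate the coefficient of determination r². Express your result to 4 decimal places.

0.2777

r² = (-0.527)² = 0.2777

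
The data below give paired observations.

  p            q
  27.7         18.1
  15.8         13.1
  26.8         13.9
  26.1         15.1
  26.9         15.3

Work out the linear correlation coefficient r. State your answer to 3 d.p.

0.652

n = 5, Σp = 123.3, Σq = 75.5, Σp² = 3139.99, Σq² = 1154.53, Σpq = 1886.55
nΣpq − ΣpΣq = 9432.75 − 9309.15 = 123.6
nΣp² − (Σp)² = 15699.95 − 15202.89 = 497.06; nΣq² − (Σq)² = 5772.65 − 5700.25 = 72.4
r = 123.6 / √(497.06 × 72.4) = 123.6 / 189.7028 ≈ 0.652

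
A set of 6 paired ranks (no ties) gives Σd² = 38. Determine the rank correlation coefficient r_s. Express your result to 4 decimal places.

ρ = 1 − 6Σd² / [n(n²−1)] = 1 − 6×38 / (6×35)
  = 1 − 228/210 = 1 − 1.08571 ≈ -0.0857

-0.0857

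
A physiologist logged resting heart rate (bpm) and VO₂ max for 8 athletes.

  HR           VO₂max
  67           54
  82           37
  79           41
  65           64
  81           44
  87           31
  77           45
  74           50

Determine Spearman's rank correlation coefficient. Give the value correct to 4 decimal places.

Rank HR: 2, 7, 5, 1, 6, 8, 4, 3
Rank VO₂max: 7, 2, 3, 8, 4, 1, 5, 6
d = rank(HR) − rank(VO₂max): -5, 5, 2, -7, 2, 7, -1, -3; Σd² = 166
ρ = 1 − 6Σd² / [n(n²−1)] = 1 − 6×166 / (8×63) = 1 − 996/504 ≈ -0.9762

-0.9762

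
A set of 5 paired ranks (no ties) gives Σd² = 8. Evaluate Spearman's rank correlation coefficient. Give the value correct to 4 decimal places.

ρ = 1 − 6Σd² / [n(n²−1)] = 1 − 6×8 / (5×24)
  = 1 − 48/120 = 1 − 0.40000 ≈ 0.6000

0.6000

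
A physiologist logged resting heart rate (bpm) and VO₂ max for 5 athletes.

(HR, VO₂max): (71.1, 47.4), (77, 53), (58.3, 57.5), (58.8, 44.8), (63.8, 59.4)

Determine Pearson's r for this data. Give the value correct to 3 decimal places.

-0.092

n = 5, Σx = 329, Σy = 262.1, Σx² = 21910.98, Σy² = 13897.41, Σxy = 17227.35
nΣxy − ΣxΣy = 86136.75 − 86230.9 = -94.15
nΣx² − (Σx)² = 109554.9 − 108241 = 1313.9; nΣy² − (Σy)² = 69487.05 − 68696.41 = 790.64
r = -94.15 / √(1313.9 × 790.64) = -94.15 / 1019.2261 ≈ -0.092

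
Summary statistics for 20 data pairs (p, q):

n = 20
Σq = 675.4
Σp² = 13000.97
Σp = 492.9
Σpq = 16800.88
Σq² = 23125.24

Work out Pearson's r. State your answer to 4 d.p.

r = (nΣpq − ΣpΣq) / √[(nΣp² − (Σp)²)(nΣq² − (Σq)²)]
Numerator: 20×16800.88 − 492.9×675.4 = 3112.94
Denominator: √[(260019.4 − 242950.41)(462504.8 − 456165.16)] = √[17068.99 × 6339.64] = 10402.4637
r = 3112.94 / 10402.4637 ≈ 0.2993

0.2993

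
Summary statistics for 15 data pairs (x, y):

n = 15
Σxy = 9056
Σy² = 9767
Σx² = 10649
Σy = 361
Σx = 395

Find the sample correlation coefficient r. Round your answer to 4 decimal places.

r = (nΣxy − ΣxΣy) / √[(nΣx² − (Σx)²)(nΣy² − (Σy)²)]
Numerator: 15×9056 − 395×361 = -6755
Denominator: √[(159735 − 156025)(146505 − 130321)] = √[3710 × 16184] = 7748.7186
r = -6755 / 7748.7186 ≈ -0.8718

-0.8718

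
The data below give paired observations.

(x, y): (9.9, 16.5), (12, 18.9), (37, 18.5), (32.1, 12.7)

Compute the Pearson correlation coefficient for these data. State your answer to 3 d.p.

-0.280

n = 4, Σx = 91, Σy = 66.6, Σx² = 2641.42, Σy² = 1133, Σxy = 1482.32
nΣxy − ΣxΣy = 5929.28 − 6060.6 = -131.32
nΣx² − (Σx)² = 10565.68 − 8281 = 2284.68; nΣy² − (Σy)² = 4532 − 4435.56 = 96.44
r = -131.32 / √(2284.68 × 96.44) = -131.32 / 469.3981 ≈ -0.280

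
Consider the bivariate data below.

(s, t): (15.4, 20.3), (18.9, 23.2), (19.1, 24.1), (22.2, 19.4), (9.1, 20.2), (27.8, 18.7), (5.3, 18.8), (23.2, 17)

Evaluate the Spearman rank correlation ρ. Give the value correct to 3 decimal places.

Rank s: 3, 4, 5, 6, 2, 8, 1, 7
Rank t: 6, 7, 8, 4, 5, 2, 3, 1
d = rank(s) − rank(t): -3, -3, -3, 2, -3, 6, -2, 6; Σd² = 116
ρ = 1 − 6Σd² / [n(n²−1)] = 1 − 6×116 / (8×63) = 1 − 696/504 ≈ -0.381

-0.381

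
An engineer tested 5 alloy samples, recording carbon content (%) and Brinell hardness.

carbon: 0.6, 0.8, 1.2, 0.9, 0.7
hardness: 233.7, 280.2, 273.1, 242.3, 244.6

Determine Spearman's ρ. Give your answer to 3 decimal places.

Rank carbon: 1, 3, 5, 4, 2
Rank hardness: 1, 5, 4, 2, 3
d = rank(carbon) − rank(hardness): 0, -2, 1, 2, -1; Σd² = 10
ρ = 1 − 6Σd² / [n(n²−1)] = 1 − 6×10 / (5×24) = 1 − 60/120 ≈ 0.500

0.500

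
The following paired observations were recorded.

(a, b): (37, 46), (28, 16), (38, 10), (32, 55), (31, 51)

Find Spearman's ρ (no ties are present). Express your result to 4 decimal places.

-0.3000

Rank a: 4, 1, 5, 3, 2
Rank b: 3, 2, 1, 5, 4
d = rank(a) − rank(b): 1, -1, 4, -2, -2; Σd² = 26
ρ = 1 − 6Σd² / [n(n²−1)] = 1 − 6×26 / (5×24) = 1 − 156/120 ≈ -0.3000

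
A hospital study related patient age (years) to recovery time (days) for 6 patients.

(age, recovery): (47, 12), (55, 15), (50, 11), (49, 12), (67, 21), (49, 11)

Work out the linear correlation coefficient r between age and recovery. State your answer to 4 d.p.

n = 6, Σx = 317, Σy = 82, Σx² = 17025, Σy² = 1196, Σxy = 4473
nΣxy − ΣxΣy = 26838 − 25994 = 844
nΣx² − (Σx)² = 102150 − 100489 = 1661; nΣy² − (Σy)² = 7176 − 6724 = 452
r = 844 / √(1661 × 452) = 844 / 866.4710 ≈ 0.9741

0.9741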